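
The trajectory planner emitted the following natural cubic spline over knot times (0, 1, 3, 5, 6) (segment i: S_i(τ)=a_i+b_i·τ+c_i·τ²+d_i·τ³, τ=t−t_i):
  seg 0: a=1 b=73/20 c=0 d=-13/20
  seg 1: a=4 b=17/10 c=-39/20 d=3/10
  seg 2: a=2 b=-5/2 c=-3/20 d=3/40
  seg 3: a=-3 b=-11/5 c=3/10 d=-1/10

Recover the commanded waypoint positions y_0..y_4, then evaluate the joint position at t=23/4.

y_0 = S_0(0) = a_0 = 1
y_1 = S_1(0) = a_1 = 4
y_2 = S_2(0) = a_2 = 2
y_3 = S_3(0) = a_3 = -3
y_4 = S_3(1) = -5
t_q=23/4 is in segment 3 (τ=3/4); S_3(τ)=-579/128

y_0=1 y_1=4 y_2=2 y_3=-3 y_4=-5
S(23/4) = -579/128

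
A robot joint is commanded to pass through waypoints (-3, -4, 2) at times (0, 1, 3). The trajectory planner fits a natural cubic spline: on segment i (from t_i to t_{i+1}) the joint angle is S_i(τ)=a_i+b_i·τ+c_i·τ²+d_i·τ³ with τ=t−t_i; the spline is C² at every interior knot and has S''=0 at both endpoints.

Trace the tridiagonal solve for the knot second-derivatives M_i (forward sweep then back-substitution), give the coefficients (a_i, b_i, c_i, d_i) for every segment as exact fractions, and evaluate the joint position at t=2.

Δ: Δ0=-1, Δ1=3
row 1: diag=6, rhs=24; c'=1/3, d'=4
back: M1=4
M: M0=0, M1=4, M2=0
seg 0: a=-3, c=M0/2=0, d=(M1−M0)/(6·1)=2/3, b=Δ0−h0·(2M0+M1)/6=-5/3
seg 1: a=-4, c=M1/2=2, d=(M2−M1)/(6·2)=-1/3, b=Δ1−h1·(2M1+M2)/6=1/3
t_q=2 → seg 1, τ=1; S=-4+1/3·τ+2·τ²+-1/3·τ³=-2

  seg 0: a=-3 b=-5/3 c=0 d=2/3
  seg 1: a=-4 b=1/3 c=2 d=-1/3
S(2) = -2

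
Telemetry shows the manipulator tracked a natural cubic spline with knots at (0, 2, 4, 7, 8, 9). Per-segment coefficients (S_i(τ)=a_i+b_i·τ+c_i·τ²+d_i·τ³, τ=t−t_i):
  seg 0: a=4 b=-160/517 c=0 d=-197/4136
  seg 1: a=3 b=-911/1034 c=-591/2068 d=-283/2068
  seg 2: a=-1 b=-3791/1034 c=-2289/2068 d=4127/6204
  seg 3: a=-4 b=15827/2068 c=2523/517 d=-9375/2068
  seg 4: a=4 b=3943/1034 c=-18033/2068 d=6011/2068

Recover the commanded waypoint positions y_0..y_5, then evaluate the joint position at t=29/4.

y_0=4 y_1=3 y_2=-1 y_3=-4 y_4=4 y_5=2
S(29/4) = -245183/132352

y_0 = S_0(0) = a_0 = 4
y_1 = S_1(0) = a_1 = 3
y_2 = S_2(0) = a_2 = -1
y_3 = S_3(0) = a_3 = -4
y_4 = S_4(0) = a_4 = 4
y_5 = S_4(1) = 2
t_q=29/4 is in segment 3 (τ=1/4); S_3(τ)=-245183/132352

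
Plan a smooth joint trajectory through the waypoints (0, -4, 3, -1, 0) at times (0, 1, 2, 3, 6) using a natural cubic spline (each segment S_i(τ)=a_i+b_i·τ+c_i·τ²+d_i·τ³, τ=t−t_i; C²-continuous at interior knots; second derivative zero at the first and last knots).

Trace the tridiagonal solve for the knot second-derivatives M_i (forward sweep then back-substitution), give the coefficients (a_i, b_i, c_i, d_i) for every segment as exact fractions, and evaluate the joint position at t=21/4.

  seg 0: a=0 b=-673/87 c=0 d=325/87
  seg 1: a=-4 b=302/87 c=325/29 d=-668/87
  seg 2: a=3 b=248/87 c=-343/29 d=433/87
  seg 3: a=-1 b=-511/87 c=90/29 d=-10/29
S(21/4) = -2257/928

Δ: Δ0=-4, Δ1=7, Δ2=-4, Δ3=1/3
row 1: diag=4, rhs=66; c'=1/4, d'=33/2
row 2: denom=4−1·1/4=15/4; d'=(-66−1·33/2)/(15/4)=-22
row 3: denom=8−1·4/15=116/15; d'=(26−1·-22)/(116/15)=180/29
back: M3=180/29
back: M2=-22−4/15·180/29=-686/29
back: M1=33/2−1/4·-686/29=650/29
M: M0=0, M1=650/29, M2=-686/29, M3=180/29, M4=0
seg 0: a=0, c=M0/2=0, d=(M1−M0)/(6·1)=325/87, b=Δ0−h0·(2M0+M1)/6=-673/87
seg 1: a=-4, c=M1/2=325/29, d=(M2−M1)/(6·1)=-668/87, b=Δ1−h1·(2M1+M2)/6=302/87
seg 2: a=3, c=M2/2=-343/29, d=(M3−M2)/(6·1)=433/87, b=Δ2−h2·(2M2+M3)/6=248/87
seg 3: a=-1, c=M3/2=90/29, d=(M4−M3)/(6·3)=-10/29, b=Δ3−h3·(2M3+M4)/6=-511/87
t_q=21/4 → seg 3, τ=9/4; S=-1+-511/87·τ+90/29·τ²+-10/29·τ³=-2257/928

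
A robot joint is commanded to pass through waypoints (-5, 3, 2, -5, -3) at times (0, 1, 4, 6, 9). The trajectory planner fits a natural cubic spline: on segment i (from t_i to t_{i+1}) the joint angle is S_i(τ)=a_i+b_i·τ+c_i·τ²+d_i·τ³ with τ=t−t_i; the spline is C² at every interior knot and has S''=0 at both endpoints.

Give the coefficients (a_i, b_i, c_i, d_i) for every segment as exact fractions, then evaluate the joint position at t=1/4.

  seg 0: a=-5 b=3052/339 c=0 d=-340/339
  seg 1: a=3 b=2032/339 c=-340/113 d=305/1017
  seg 2: a=2 b=-1343/339 c=-35/113 d=733/2712
  seg 3: a=-5 b=-1327/678 c=593/452 d=-593/4068
S(1/4) = -4999/1808

Δ: Δ0=8, Δ1=-1/3, Δ2=-7/2, Δ3=2/3
row 1: diag=8, rhs=-50; c'=3/8, d'=-25/4
row 2: denom=10−3·3/8=71/8; d'=(-19−3·-25/4)/(71/8)=-2/71
row 3: denom=10−2·16/71=678/71; d'=(25−2·-2/71)/(678/71)=593/226
back: M3=593/226
back: M2=-2/71−16/71·593/226=-70/113
back: M1=-25/4−3/8·-70/113=-680/113
M: M0=0, M1=-680/113, M2=-70/113, M3=593/226, M4=0
seg 0: a=-5, c=M0/2=0, d=(M1−M0)/(6·1)=-340/339, b=Δ0−h0·(2M0+M1)/6=3052/339
seg 1: a=3, c=M1/2=-340/113, d=(M2−M1)/(6·3)=305/1017, b=Δ1−h1·(2M1+M2)/6=2032/339
seg 2: a=2, c=M2/2=-35/113, d=(M3−M2)/(6·2)=733/2712, b=Δ2−h2·(2M2+M3)/6=-1343/339
seg 3: a=-5, c=M3/2=593/452, d=(M4−M3)/(6·3)=-593/4068, b=Δ3−h3·(2M3+M4)/6=-1327/678
t_q=1/4 → seg 0, τ=1/4; S=-5+3052/339·τ+0·τ²+-340/339·τ³=-4999/1808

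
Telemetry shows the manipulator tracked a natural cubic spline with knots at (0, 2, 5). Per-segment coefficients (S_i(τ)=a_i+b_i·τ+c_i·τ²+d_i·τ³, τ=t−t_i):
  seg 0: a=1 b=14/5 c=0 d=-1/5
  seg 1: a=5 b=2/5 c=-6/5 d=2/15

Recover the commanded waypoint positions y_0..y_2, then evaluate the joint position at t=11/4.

y_0 = S_0(0) = a_0 = 1
y_1 = S_1(0) = a_1 = 5
y_2 = S_1(3) = -1
t_q=11/4 is in segment 1 (τ=3/4); S_1(τ)=749/160

y_0=1 y_1=5 y_2=-1
S(11/4) = 749/160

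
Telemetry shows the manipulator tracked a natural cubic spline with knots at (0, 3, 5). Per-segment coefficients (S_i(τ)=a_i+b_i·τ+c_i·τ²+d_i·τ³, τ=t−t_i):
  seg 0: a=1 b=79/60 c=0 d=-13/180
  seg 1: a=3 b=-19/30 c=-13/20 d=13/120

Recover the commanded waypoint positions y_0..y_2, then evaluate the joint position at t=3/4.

y_0 = S_0(0) = a_0 = 1
y_1 = S_1(0) = a_1 = 3
y_2 = S_1(2) = 0
t_q=3/4 is in segment 0 (τ=3/4); S_0(τ)=501/256

y_0=1 y_1=3 y_2=0
S(3/4) = 501/256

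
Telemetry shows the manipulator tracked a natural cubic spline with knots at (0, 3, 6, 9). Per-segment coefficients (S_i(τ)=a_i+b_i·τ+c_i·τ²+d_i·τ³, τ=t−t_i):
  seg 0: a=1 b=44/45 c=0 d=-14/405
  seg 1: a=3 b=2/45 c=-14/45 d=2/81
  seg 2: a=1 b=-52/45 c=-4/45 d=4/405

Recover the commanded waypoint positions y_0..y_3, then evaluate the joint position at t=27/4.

y_0 = S_0(0) = a_0 = 1
y_1 = S_1(0) = a_1 = 3
y_2 = S_2(0) = a_2 = 1
y_3 = S_2(3) = -3
t_q=27/4 is in segment 2 (τ=3/4); S_2(τ)=7/80

y_0=1 y_1=3 y_2=1 y_3=-3
S(27/4) = 7/80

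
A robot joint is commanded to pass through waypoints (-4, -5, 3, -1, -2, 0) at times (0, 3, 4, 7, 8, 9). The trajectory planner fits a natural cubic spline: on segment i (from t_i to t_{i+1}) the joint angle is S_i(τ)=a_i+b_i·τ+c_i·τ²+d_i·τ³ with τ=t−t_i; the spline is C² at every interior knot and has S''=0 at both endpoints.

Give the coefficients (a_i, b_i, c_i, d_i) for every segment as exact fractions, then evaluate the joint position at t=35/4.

  seg 0: a=-4 b=-2236/555 c=0 d=2051/4995
  seg 1: a=-5 b=3917/555 c=2051/555 d=-1528/555
  seg 2: a=3 b=229/37 c=-2533/555 d=3424/4995
  seg 3: a=-1 b=-497/185 c=297/185 d=3/37
  seg 4: a=-2 b=142/185 c=342/185 d=-114/185
S(35/4) = -763/1184

Δ: Δ0=-1/3, Δ1=8, Δ2=-4/3, Δ3=-1, Δ4=2
row 1: diag=8, rhs=50; c'=1/8, d'=25/4
row 2: denom=8−1·1/8=63/8; d'=(-56−1·25/4)/(63/8)=-166/21
row 3: denom=8−3·8/21=48/7; d'=(2−3·-166/21)/(48/7)=15/4
row 4: denom=4−1·7/48=185/48; d'=(18−1·15/4)/(185/48)=684/185
back: M4=684/185
back: M3=15/4−7/48·684/185=594/185
back: M2=-166/21−8/21·594/185=-5066/555
back: M1=25/4−1/8·-5066/555=4102/555
M: M0=0, M1=4102/555, M2=-5066/555, M3=594/185, M4=684/185, M5=0
seg 0: a=-4, c=M0/2=0, d=(M1−M0)/(6·3)=2051/4995, b=Δ0−h0·(2M0+M1)/6=-2236/555
seg 1: a=-5, c=M1/2=2051/555, d=(M2−M1)/(6·1)=-1528/555, b=Δ1−h1·(2M1+M2)/6=3917/555
seg 2: a=3, c=M2/2=-2533/555, d=(M3−M2)/(6·3)=3424/4995, b=Δ2−h2·(2M2+M3)/6=229/37
seg 3: a=-1, c=M3/2=297/185, d=(M4−M3)/(6·1)=3/37, b=Δ3−h3·(2M3+M4)/6=-497/185
seg 4: a=-2, c=M4/2=342/185, d=(M5−M4)/(6·1)=-114/185, b=Δ4−h4·(2M4+M5)/6=142/185
t_q=35/4 → seg 4, τ=3/4; S=-2+142/185·τ+342/185·τ²+-114/185·τ³=-763/1184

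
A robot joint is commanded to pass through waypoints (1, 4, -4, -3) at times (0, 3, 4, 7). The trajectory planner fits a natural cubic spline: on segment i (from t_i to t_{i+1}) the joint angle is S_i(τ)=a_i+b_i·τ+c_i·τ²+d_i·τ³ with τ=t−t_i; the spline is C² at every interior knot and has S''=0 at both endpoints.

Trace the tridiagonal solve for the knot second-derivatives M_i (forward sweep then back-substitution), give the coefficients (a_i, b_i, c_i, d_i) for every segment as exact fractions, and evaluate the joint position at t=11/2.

Δ: Δ0=1, Δ1=-8, Δ2=1/3
row 1: diag=8, rhs=-54; c'=1/8, d'=-27/4
row 2: denom=8−1·1/8=63/8; d'=(50−1·-27/4)/(63/8)=454/63
back: M2=454/63
back: M1=-27/4−1/8·454/63=-482/63
M: M0=0, M1=-482/63, M2=454/63, M3=0
seg 0: a=1, c=M0/2=0, d=(M1−M0)/(6·3)=-241/567, b=Δ0−h0·(2M0+M1)/6=304/63
seg 1: a=4, c=M1/2=-241/63, d=(M2−M1)/(6·1)=52/21, b=Δ1−h1·(2M1+M2)/6=-419/63
seg 2: a=-4, c=M2/2=227/63, d=(M3−M2)/(6·3)=-227/567, b=Δ2−h2·(2M2+M3)/6=-433/63
t_q=11/2 → seg 2, τ=3/2; S=-4+-433/63·τ+227/63·τ²+-227/567·τ³=-423/56

  seg 0: a=1 b=304/63 c=0 d=-241/567
  seg 1: a=4 b=-419/63 c=-241/63 d=52/21
  seg 2: a=-4 b=-433/63 c=227/63 d=-227/567
S(11/2) = -423/56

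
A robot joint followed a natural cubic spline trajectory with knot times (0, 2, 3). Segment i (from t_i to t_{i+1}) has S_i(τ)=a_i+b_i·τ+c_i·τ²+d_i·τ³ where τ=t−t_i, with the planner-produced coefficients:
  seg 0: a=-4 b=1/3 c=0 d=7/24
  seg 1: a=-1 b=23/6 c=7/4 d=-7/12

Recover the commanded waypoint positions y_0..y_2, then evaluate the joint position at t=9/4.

y_0=-4 y_1=-1 y_2=4
S(9/4) = 15/256

y_0 = S_0(0) = a_0 = -4
y_1 = S_1(0) = a_1 = -1
y_2 = S_1(1) = 4
t_q=9/4 is in segment 1 (τ=1/4); S_1(τ)=15/256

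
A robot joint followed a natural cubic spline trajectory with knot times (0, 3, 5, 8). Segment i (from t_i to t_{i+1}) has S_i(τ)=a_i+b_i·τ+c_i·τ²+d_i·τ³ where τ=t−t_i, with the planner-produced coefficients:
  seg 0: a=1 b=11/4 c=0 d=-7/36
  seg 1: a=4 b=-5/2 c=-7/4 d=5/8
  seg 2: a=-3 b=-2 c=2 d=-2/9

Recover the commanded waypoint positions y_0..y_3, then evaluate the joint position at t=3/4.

y_0=1 y_1=4 y_2=-3 y_3=3
S(3/4) = 763/256

y_0 = S_0(0) = a_0 = 1
y_1 = S_1(0) = a_1 = 4
y_2 = S_2(0) = a_2 = -3
y_3 = S_2(3) = 3
t_q=3/4 is in segment 0 (τ=3/4); S_0(τ)=763/256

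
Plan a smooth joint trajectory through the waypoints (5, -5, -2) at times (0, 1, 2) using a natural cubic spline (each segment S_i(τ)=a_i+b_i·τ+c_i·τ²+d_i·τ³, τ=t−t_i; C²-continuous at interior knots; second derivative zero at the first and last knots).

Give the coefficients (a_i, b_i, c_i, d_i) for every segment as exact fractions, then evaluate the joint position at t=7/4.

Δ: Δ0=-10, Δ1=3
row 1: diag=4, rhs=78; c'=1/4, d'=39/2
back: M1=39/2
M: M0=0, M1=39/2, M2=0
seg 0: a=5, c=M0/2=0, d=(M1−M0)/(6·1)=13/4, b=Δ0−h0·(2M0+M1)/6=-53/4
seg 1: a=-5, c=M1/2=39/4, d=(M2−M1)/(6·1)=-13/4, b=Δ1−h1·(2M1+M2)/6=-7/2
t_q=7/4 → seg 1, τ=3/4; S=-5+-7/2·τ+39/4·τ²+-13/4·τ³=-899/256

  seg 0: a=5 b=-53/4 c=0 d=13/4
  seg 1: a=-5 b=-7/2 c=39/4 d=-13/4
S(7/4) = -899/256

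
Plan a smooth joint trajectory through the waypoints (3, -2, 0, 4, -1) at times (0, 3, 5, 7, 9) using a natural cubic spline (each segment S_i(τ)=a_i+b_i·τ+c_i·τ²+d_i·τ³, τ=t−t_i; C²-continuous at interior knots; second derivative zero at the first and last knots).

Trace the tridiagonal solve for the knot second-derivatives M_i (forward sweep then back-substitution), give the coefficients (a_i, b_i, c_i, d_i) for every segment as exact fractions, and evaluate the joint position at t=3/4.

  seg 0: a=3 b=-1987/852 c=0 d=21/284
  seg 1: a=-2 b=-143/426 c=189/284 d=1/852
  seg 2: a=0 b=997/426 c=191/284 d=-359/852
  seg 3: a=4 b=-11/426 c=-527/284 d=527/1704
S(3/4) = 23303/18176

Δ: Δ0=-5/3, Δ1=1, Δ2=2, Δ3=-5/2
row 1: diag=10, rhs=16; c'=1/5, d'=8/5
row 2: denom=8−2·1/5=38/5; d'=(6−2·8/5)/(38/5)=7/19
row 3: denom=8−2·5/19=142/19; d'=(-27−2·7/19)/(142/19)=-527/142
back: M3=-527/142
back: M2=7/19−5/19·-527/142=191/142
back: M1=8/5−1/5·191/142=189/142
M: M0=0, M1=189/142, M2=191/142, M3=-527/142, M4=0
seg 0: a=3, c=M0/2=0, d=(M1−M0)/(6·3)=21/284, b=Δ0−h0·(2M0+M1)/6=-1987/852
seg 1: a=-2, c=M1/2=189/284, d=(M2−M1)/(6·2)=1/852, b=Δ1−h1·(2M1+M2)/6=-143/426
seg 2: a=0, c=M2/2=191/284, d=(M3−M2)/(6·2)=-359/852, b=Δ2−h2·(2M2+M3)/6=997/426
seg 3: a=4, c=M3/2=-527/284, d=(M4−M3)/(6·2)=527/1704, b=Δ3−h3·(2M3+M4)/6=-11/426
t_q=3/4 → seg 0, τ=3/4; S=3+-1987/852·τ+0·τ²+21/284·τ³=23303/18176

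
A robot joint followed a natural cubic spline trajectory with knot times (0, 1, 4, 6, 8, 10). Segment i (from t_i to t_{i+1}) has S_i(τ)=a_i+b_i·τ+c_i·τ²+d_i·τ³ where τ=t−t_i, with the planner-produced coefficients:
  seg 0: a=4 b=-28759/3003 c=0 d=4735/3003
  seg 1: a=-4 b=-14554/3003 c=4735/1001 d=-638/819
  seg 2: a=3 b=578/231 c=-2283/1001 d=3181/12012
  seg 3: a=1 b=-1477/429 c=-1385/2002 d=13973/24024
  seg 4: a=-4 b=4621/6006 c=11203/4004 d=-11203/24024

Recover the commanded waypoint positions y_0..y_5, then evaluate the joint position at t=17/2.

y_0 = S_0(0) = a_0 = 4
y_1 = S_1(0) = a_1 = -4
y_2 = S_2(0) = a_2 = 3
y_3 = S_3(0) = a_3 = 1
y_4 = S_4(0) = a_4 = -4
y_5 = S_4(2) = 5
t_q=17/2 is in segment 4 (τ=1/2); S_4(τ)=-27219/9152

y_0=4 y_1=-4 y_2=3 y_3=1 y_4=-4 y_5=5
S(17/2) = -27219/9152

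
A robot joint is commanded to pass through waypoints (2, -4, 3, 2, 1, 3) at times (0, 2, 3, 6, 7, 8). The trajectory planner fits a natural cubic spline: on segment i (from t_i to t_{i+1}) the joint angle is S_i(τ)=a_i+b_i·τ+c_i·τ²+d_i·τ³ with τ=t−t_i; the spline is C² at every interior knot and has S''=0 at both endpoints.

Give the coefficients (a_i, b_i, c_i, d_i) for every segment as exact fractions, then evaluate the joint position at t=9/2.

Δ: Δ0=-3, Δ1=7, Δ2=-1/3, Δ3=-1, Δ4=2
row 1: diag=6, rhs=60; c'=1/6, d'=10
row 2: denom=8−1·1/6=47/6; d'=(-44−1·10)/(47/6)=-324/47
row 3: denom=8−3·18/47=322/47; d'=(-4−3·-324/47)/(322/47)=56/23
row 4: denom=4−1·47/322=1241/322; d'=(18−1·56/23)/(1241/322)=5012/1241
back: M4=5012/1241
back: M3=56/23−47/322·5012/1241=2290/1241
back: M2=-324/47−18/47·2290/1241=-9432/1241
back: M1=10−1/6·-9432/1241=13982/1241
M: M0=0, M1=13982/1241, M2=-9432/1241, M3=2290/1241, M4=5012/1241, M5=0
seg 0: a=2, c=M0/2=0, d=(M1−M0)/(6·2)=6991/7446, b=Δ0−h0·(2M0+M1)/6=-25151/3723
seg 1: a=-4, c=M1/2=6991/1241, d=(M2−M1)/(6·1)=-11707/3723, b=Δ1−h1·(2M1+M2)/6=16795/3723
seg 2: a=3, c=M2/2=-4716/1241, d=(M3−M2)/(6·3)=5861/11169, b=Δ2−h2·(2M2+M3)/6=23620/3723
seg 3: a=2, c=M3/2=1145/1241, d=(M4−M3)/(6·1)=1361/3723, b=Δ3−h3·(2M3+M4)/6=-8519/3723
seg 4: a=1, c=M4/2=2506/1241, d=(M5−M4)/(6·1)=-2506/3723, b=Δ4−h4·(2M4+M5)/6=2434/3723
t_q=9/2 → seg 2, τ=3/2; S=3+23620/3723·τ+-4716/1241·τ²+5861/11169·τ³=56959/9928

  seg 0: a=2 b=-25151/3723 c=0 d=6991/7446
  seg 1: a=-4 b=16795/3723 c=6991/1241 d=-11707/3723
  seg 2: a=3 b=23620/3723 c=-4716/1241 d=5861/11169
  seg 3: a=2 b=-8519/3723 c=1145/1241 d=1361/3723
  seg 4: a=1 b=2434/3723 c=2506/1241 d=-2506/3723
S(9/2) = 56959/9928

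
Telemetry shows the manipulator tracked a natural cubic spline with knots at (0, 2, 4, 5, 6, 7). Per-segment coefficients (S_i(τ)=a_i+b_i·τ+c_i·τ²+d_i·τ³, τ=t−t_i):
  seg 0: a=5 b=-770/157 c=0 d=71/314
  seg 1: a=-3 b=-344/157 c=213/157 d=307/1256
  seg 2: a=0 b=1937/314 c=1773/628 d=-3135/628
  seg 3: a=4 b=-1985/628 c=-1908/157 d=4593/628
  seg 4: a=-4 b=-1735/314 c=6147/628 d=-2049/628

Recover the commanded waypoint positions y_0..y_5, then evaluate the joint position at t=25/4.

y_0=5 y_1=-3 y_2=0 y_3=4 y_4=-4 y_5=-3
S(25/4) = -193749/40192

y_0 = S_0(0) = a_0 = 5
y_1 = S_1(0) = a_1 = -3
y_2 = S_2(0) = a_2 = 0
y_3 = S_3(0) = a_3 = 4
y_4 = S_4(0) = a_4 = -4
y_5 = S_4(1) = -3
t_q=25/4 is in segment 4 (τ=1/4); S_4(τ)=-193749/40192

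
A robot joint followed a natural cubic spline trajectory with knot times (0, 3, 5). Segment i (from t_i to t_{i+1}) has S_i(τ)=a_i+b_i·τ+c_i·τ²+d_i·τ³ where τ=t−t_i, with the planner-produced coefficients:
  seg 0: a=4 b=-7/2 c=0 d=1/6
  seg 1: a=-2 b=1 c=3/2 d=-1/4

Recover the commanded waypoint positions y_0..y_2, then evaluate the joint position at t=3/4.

y_0 = S_0(0) = a_0 = 4
y_1 = S_1(0) = a_1 = -2
y_2 = S_1(2) = 4
t_q=3/4 is in segment 0 (τ=3/4); S_0(τ)=185/128

y_0=4 y_1=-2 y_2=4
S(3/4) = 185/128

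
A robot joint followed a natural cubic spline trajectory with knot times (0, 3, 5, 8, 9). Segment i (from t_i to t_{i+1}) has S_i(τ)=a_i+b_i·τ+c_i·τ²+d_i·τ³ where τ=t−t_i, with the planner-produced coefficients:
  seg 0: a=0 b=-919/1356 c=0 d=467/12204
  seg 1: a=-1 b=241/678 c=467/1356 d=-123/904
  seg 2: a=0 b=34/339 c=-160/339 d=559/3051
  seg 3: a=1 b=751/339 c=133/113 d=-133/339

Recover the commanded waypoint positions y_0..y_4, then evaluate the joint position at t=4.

y_0 = S_0(0) = a_0 = 0
y_1 = S_1(0) = a_1 = -1
y_2 = S_2(0) = a_2 = 0
y_3 = S_3(0) = a_3 = 1
y_4 = S_3(1) = 4
t_q=4 is in segment 1 (τ=1); S_1(τ)=-1183/2712

y_0=0 y_1=-1 y_2=0 y_3=1 y_4=4
S(4) = -1183/2712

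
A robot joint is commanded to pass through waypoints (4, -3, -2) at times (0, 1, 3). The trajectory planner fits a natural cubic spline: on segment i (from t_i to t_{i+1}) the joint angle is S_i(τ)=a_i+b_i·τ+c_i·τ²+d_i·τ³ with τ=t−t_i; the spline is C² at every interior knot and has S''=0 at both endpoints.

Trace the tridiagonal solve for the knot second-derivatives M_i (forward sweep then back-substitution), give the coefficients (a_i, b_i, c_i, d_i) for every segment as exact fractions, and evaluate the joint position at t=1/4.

Δ: Δ0=-7, Δ1=1/2
row 1: diag=6, rhs=45; c'=1/3, d'=15/2
back: M1=15/2
M: M0=0, M1=15/2, M2=0
seg 0: a=4, c=M0/2=0, d=(M1−M0)/(6·1)=5/4, b=Δ0−h0·(2M0+M1)/6=-33/4
seg 1: a=-3, c=M1/2=15/4, d=(M2−M1)/(6·2)=-5/8, b=Δ1−h1·(2M1+M2)/6=-9/2
t_q=1/4 → seg 0, τ=1/4; S=4+-33/4·τ+0·τ²+5/4·τ³=501/256

  seg 0: a=4 b=-33/4 c=0 d=5/4
  seg 1: a=-3 b=-9/2 c=15/4 d=-5/8
S(1/4) = 501/256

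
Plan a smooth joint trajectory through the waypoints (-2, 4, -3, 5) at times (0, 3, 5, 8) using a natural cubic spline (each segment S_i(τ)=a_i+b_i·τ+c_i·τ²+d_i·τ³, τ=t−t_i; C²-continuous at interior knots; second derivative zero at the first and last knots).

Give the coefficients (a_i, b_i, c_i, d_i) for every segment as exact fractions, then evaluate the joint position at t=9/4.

Δ: Δ0=2, Δ1=-7/2, Δ2=8/3
row 1: diag=10, rhs=-33; c'=1/5, d'=-33/10
row 2: denom=10−2·1/5=48/5; d'=(37−2·-33/10)/(48/5)=109/24
back: M2=109/24
back: M1=-33/10−1/5·109/24=-101/24
M: M0=0, M1=-101/24, M2=109/24, M3=0
seg 0: a=-2, c=M0/2=0, d=(M1−M0)/(6·3)=-101/432, b=Δ0−h0·(2M0+M1)/6=197/48
seg 1: a=4, c=M1/2=-101/48, d=(M2−M1)/(6·2)=35/48, b=Δ1−h1·(2M1+M2)/6=-53/24
seg 2: a=-3, c=M2/2=109/48, d=(M3−M2)/(6·3)=-109/432, b=Δ2−h2·(2M2+M3)/6=-15/8
t_q=9/4 → seg 0, τ=9/4; S=-2+197/48·τ+0·τ²+-101/432·τ³=4681/1024

  seg 0: a=-2 b=197/48 c=0 d=-101/432
  seg 1: a=4 b=-53/24 c=-101/48 d=35/48
  seg 2: a=-3 b=-15/8 c=109/48 d=-109/432
S(9/4) = 4681/1024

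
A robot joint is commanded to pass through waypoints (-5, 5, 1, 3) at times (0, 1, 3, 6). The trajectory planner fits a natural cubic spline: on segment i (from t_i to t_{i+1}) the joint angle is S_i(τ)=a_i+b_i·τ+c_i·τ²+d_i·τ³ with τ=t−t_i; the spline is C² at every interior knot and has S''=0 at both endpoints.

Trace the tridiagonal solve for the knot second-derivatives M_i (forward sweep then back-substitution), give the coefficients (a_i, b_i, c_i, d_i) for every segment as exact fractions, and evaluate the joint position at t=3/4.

Δ: Δ0=10, Δ1=-2, Δ2=2/3
row 1: diag=6, rhs=-72; c'=1/3, d'=-12
row 2: denom=10−2·1/3=28/3; d'=(16−2·-12)/(28/3)=30/7
back: M2=30/7
back: M1=-12−1/3·30/7=-94/7
M: M0=0, M1=-94/7, M2=30/7, M3=0
seg 0: a=-5, c=M0/2=0, d=(M1−M0)/(6·1)=-47/21, b=Δ0−h0·(2M0+M1)/6=257/21
seg 1: a=5, c=M1/2=-47/7, d=(M2−M1)/(6·2)=31/21, b=Δ1−h1·(2M1+M2)/6=116/21
seg 2: a=1, c=M2/2=15/7, d=(M3−M2)/(6·3)=-5/21, b=Δ2−h2·(2M2+M3)/6=-76/21
t_q=3/4 → seg 0, τ=3/4; S=-5+257/21·τ+0·τ²+-47/21·τ³=207/64

  seg 0: a=-5 b=257/21 c=0 d=-47/21
  seg 1: a=5 b=116/21 c=-47/7 d=31/21
  seg 2: a=1 b=-76/21 c=15/7 d=-5/21
S(3/4) = 207/64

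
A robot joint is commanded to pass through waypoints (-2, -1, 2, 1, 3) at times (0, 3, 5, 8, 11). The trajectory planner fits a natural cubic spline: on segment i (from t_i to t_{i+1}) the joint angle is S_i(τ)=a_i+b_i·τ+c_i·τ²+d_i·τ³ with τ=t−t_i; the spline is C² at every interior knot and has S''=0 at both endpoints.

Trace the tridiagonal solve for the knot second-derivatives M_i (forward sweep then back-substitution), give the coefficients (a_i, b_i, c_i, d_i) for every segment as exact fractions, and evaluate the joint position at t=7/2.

Δ: Δ0=1/3, Δ1=3/2, Δ2=-1/3, Δ3=2/3
row 1: diag=10, rhs=7; c'=1/5, d'=7/10
row 2: denom=10−2·1/5=48/5; d'=(-11−2·7/10)/(48/5)=-31/24
row 3: denom=12−3·5/16=177/16; d'=(6−3·-31/24)/(177/16)=158/177
back: M3=158/177
back: M2=-31/24−5/16·158/177=-278/177
back: M1=7/10−1/5·-278/177=359/354
M: M0=0, M1=359/354, M2=-278/177, M3=158/177, M4=0
seg 0: a=-2, c=M0/2=0, d=(M1−M0)/(6·3)=359/6372, b=Δ0−h0·(2M0+M1)/6=-41/236
seg 1: a=-1, c=M1/2=359/708, d=(M2−M1)/(6·2)=-305/1416, b=Δ1−h1·(2M1+M2)/6=159/118
seg 2: a=2, c=M2/2=-139/177, d=(M3−M2)/(6·3)=218/1593, b=Δ2−h2·(2M2+M3)/6=140/177
seg 3: a=1, c=M3/2=79/177, d=(M4−M3)/(6·3)=-79/1593, b=Δ3−h3·(2M3+M4)/6=-40/177
t_q=7/2 → seg 1, τ=1/2; S=-1+159/118·τ+359/708·τ²+-305/1416·τ³=-855/3776

  seg 0: a=-2 b=-41/236 c=0 d=359/6372
  seg 1: a=-1 b=159/118 c=359/708 d=-305/1416
  seg 2: a=2 b=140/177 c=-139/177 d=218/1593
  seg 3: a=1 b=-40/177 c=79/177 d=-79/1593
S(7/2) = -855/3776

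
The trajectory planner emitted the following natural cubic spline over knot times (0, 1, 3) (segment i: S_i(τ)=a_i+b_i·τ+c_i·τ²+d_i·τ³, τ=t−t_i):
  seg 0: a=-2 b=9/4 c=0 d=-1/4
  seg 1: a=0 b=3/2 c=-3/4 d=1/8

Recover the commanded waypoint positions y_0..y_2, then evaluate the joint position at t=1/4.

y_0=-2 y_1=0 y_2=1
S(1/4) = -369/256

y_0 = S_0(0) = a_0 = -2
y_1 = S_1(0) = a_1 = 0
y_2 = S_1(2) = 1
t_q=1/4 is in segment 0 (τ=1/4); S_0(τ)=-369/256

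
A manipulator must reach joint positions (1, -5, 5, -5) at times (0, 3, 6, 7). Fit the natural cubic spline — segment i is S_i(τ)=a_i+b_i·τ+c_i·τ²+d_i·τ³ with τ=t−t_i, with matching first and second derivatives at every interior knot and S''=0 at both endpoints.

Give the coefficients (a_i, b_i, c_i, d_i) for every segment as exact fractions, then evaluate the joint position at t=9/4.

  seg 0: a=1 b=-422/87 c=0 d=248/783
  seg 1: a=-5 b=322/87 c=248/87 d=-776/783
  seg 2: a=5 b=-518/87 c=-176/29 d=176/87
S(9/4) = -1463/232

Δ: Δ0=-2, Δ1=10/3, Δ2=-10
row 1: diag=12, rhs=32; c'=1/4, d'=8/3
row 2: denom=8−3·1/4=29/4; d'=(-80−3·8/3)/(29/4)=-352/29
back: M2=-352/29
back: M1=8/3−1/4·-352/29=496/87
M: M0=0, M1=496/87, M2=-352/29, M3=0
seg 0: a=1, c=M0/2=0, d=(M1−M0)/(6·3)=248/783, b=Δ0−h0·(2M0+M1)/6=-422/87
seg 1: a=-5, c=M1/2=248/87, d=(M2−M1)/(6·3)=-776/783, b=Δ1−h1·(2M1+M2)/6=322/87
seg 2: a=5, c=M2/2=-176/29, d=(M3−M2)/(6·1)=176/87, b=Δ2−h2·(2M2+M3)/6=-518/87
t_q=9/4 → seg 0, τ=9/4; S=1+-422/87·τ+0·τ²+248/783·τ³=-1463/232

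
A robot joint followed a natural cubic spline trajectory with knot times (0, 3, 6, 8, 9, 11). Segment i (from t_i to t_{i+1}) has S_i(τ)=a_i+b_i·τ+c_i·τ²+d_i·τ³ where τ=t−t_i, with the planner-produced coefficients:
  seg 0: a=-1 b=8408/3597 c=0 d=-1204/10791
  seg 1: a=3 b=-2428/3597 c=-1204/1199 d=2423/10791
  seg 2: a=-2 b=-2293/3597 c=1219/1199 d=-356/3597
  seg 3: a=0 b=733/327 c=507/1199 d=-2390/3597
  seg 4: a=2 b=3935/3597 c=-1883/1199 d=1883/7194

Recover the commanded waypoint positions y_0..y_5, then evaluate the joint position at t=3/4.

y_0 = S_0(0) = a_0 = -1
y_1 = S_1(0) = a_1 = 3
y_2 = S_2(0) = a_2 = -2
y_3 = S_3(0) = a_3 = 0
y_4 = S_4(0) = a_4 = 2
y_5 = S_4(2) = 0
t_q=3/4 is in segment 0 (τ=3/4); S_0(τ)=13545/19184

y_0=-1 y_1=3 y_2=-2 y_3=0 y_4=2 y_5=0
S(3/4) = 13545/19184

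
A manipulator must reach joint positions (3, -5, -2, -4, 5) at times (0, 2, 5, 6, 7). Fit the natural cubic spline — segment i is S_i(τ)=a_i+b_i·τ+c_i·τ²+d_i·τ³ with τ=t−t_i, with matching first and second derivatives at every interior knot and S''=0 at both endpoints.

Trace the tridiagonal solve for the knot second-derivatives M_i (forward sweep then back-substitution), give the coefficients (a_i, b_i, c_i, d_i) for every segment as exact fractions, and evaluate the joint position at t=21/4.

  seg 0: a=3 b=-772/137 c=0 d=56/137
  seg 1: a=-5 b=-100/137 c=336/137 d=-257/411
  seg 2: a=-2 b=-397/137 c=-435/137 d=558/137
  seg 3: a=-4 b=407/137 c=1239/137 d=-413/137
S(21/4) = -12535/4384

Δ: Δ0=-4, Δ1=1, Δ2=-2, Δ3=9
row 1: diag=10, rhs=30; c'=3/10, d'=3
row 2: denom=8−3·3/10=71/10; d'=(-18−3·3)/(71/10)=-270/71
row 3: denom=4−1·10/71=274/71; d'=(66−1·-270/71)/(274/71)=2478/137
back: M3=2478/137
back: M2=-270/71−10/71·2478/137=-870/137
back: M1=3−3/10·-870/137=672/137
M: M0=0, M1=672/137, M2=-870/137, M3=2478/137, M4=0
seg 0: a=3, c=M0/2=0, d=(M1−M0)/(6·2)=56/137, b=Δ0−h0·(2M0+M1)/6=-772/137
seg 1: a=-5, c=M1/2=336/137, d=(M2−M1)/(6·3)=-257/411, b=Δ1−h1·(2M1+M2)/6=-100/137
seg 2: a=-2, c=M2/2=-435/137, d=(M3−M2)/(6·1)=558/137, b=Δ2−h2·(2M2+M3)/6=-397/137
seg 3: a=-4, c=M3/2=1239/137, d=(M4−M3)/(6·1)=-413/137, b=Δ3−h3·(2M3+M4)/6=407/137
t_q=21/4 → seg 2, τ=1/4; S=-2+-397/137·τ+-435/137·τ²+558/137·τ³=-12535/4384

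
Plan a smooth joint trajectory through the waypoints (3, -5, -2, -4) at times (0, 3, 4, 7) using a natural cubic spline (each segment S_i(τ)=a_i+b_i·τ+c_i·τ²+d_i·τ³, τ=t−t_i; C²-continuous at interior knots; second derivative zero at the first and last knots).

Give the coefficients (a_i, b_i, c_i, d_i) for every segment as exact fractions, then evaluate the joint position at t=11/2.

Δ: Δ0=-8/3, Δ1=3, Δ2=-2/3
row 1: diag=8, rhs=34; c'=1/8, d'=17/4
row 2: denom=8−1·1/8=63/8; d'=(-22−1·17/4)/(63/8)=-10/3
back: M2=-10/3
back: M1=17/4−1/8·-10/3=14/3
M: M0=0, M1=14/3, M2=-10/3, M3=0
seg 0: a=3, c=M0/2=0, d=(M1−M0)/(6·3)=7/27, b=Δ0−h0·(2M0+M1)/6=-5
seg 1: a=-5, c=M1/2=7/3, d=(M2−M1)/(6·1)=-4/3, b=Δ1−h1·(2M1+M2)/6=2
seg 2: a=-2, c=M2/2=-5/3, d=(M3−M2)/(6·3)=5/27, b=Δ2−h2·(2M2+M3)/6=8/3
t_q=11/2 → seg 2, τ=3/2; S=-2+8/3·τ+-5/3·τ²+5/27·τ³=-9/8

  seg 0: a=3 b=-5 c=0 d=7/27
  seg 1: a=-5 b=2 c=7/3 d=-4/3
  seg 2: a=-2 b=8/3 c=-5/3 d=5/27
S(11/2) = -9/8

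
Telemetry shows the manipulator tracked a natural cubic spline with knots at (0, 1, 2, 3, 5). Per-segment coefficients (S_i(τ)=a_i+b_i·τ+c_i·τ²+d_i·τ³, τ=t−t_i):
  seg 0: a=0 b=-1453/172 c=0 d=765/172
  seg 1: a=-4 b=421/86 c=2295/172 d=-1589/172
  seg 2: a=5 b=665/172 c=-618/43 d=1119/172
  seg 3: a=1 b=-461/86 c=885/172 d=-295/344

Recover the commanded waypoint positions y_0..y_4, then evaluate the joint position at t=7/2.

y_0 = S_0(0) = a_0 = 0
y_1 = S_1(0) = a_1 = -4
y_2 = S_2(0) = a_2 = 5
y_3 = S_3(0) = a_3 = 1
y_4 = S_3(2) = 4
t_q=7/2 is in segment 3 (τ=1/2); S_3(τ)=-1379/2752

y_0=0 y_1=-4 y_2=5 y_3=1 y_4=4
S(7/2) = -1379/2752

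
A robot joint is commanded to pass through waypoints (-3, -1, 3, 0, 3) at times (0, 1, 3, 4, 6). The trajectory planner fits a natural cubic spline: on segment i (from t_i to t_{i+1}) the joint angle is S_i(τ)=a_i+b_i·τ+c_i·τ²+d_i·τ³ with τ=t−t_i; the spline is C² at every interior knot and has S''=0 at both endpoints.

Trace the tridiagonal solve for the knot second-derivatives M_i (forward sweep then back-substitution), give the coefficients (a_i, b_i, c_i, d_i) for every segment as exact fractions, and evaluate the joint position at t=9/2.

  seg 0: a=-3 b=101/62 c=0 d=23/62
  seg 1: a=-1 b=85/31 c=69/62 d=-23/31
  seg 2: a=3 b=-53/31 c=-207/62 d=127/62
  seg 3: a=0 b=-139/62 c=87/31 d=-29/62
S(9/2) = -237/496

Δ: Δ0=2, Δ1=2, Δ2=-3, Δ3=3/2
row 1: diag=6, rhs=0; c'=1/3, d'=0
row 2: denom=6−2·1/3=16/3; d'=(-30−2·0)/(16/3)=-45/8
row 3: denom=6−1·3/16=93/16; d'=(27−1·-45/8)/(93/16)=174/31
back: M3=174/31
back: M2=-45/8−3/16·174/31=-207/31
back: M1=0−1/3·-207/31=69/31
M: M0=0, M1=69/31, M2=-207/31, M3=174/31, M4=0
seg 0: a=-3, c=M0/2=0, d=(M1−M0)/(6·1)=23/62, b=Δ0−h0·(2M0+M1)/6=101/62
seg 1: a=-1, c=M1/2=69/62, d=(M2−M1)/(6·2)=-23/31, b=Δ1−h1·(2M1+M2)/6=85/31
seg 2: a=3, c=M2/2=-207/62, d=(M3−M2)/(6·1)=127/62, b=Δ2−h2·(2M2+M3)/6=-53/31
seg 3: a=0, c=M3/2=87/31, d=(M4−M3)/(6·2)=-29/62, b=Δ3−h3·(2M3+M4)/6=-139/62
t_q=9/2 → seg 3, τ=1/2; S=0+-139/62·τ+87/31·τ²+-29/62·τ³=-237/496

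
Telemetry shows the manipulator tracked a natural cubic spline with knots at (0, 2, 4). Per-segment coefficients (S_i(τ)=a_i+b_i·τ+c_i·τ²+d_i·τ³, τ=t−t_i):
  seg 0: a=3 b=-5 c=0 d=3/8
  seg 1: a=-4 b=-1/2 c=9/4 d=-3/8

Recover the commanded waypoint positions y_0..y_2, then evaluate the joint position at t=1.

y_0 = S_0(0) = a_0 = 3
y_1 = S_1(0) = a_1 = -4
y_2 = S_1(2) = 1
t_q=1 is in segment 0 (τ=1); S_0(τ)=-13/8

y_0=3 y_1=-4 y_2=1
S(1) = -13/8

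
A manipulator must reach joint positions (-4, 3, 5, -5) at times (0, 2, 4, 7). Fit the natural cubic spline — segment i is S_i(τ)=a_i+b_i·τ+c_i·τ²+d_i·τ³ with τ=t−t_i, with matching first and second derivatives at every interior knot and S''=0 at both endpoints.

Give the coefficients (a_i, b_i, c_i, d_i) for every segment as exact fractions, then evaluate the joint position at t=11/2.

  seg 0: a=-4 b=224/57 c=0 d=-49/456
  seg 1: a=3 b=301/114 c=-49/76 d=-5/57
  seg 2: a=5 b=-113/114 c=-89/76 d=89/684
S(11/2) = 801/608

Δ: Δ0=7/2, Δ1=1, Δ2=-10/3
row 1: diag=8, rhs=-15; c'=1/4, d'=-15/8
row 2: denom=10−2·1/4=19/2; d'=(-26−2·-15/8)/(19/2)=-89/38
back: M2=-89/38
back: M1=-15/8−1/4·-89/38=-49/38
M: M0=0, M1=-49/38, M2=-89/38, M3=0
seg 0: a=-4, c=M0/2=0, d=(M1−M0)/(6·2)=-49/456, b=Δ0−h0·(2M0+M1)/6=224/57
seg 1: a=3, c=M1/2=-49/76, d=(M2−M1)/(6·2)=-5/57, b=Δ1−h1·(2M1+M2)/6=301/114
seg 2: a=5, c=M2/2=-89/76, d=(M3−M2)/(6·3)=89/684, b=Δ2−h2·(2M2+M3)/6=-113/114
t_q=11/2 → seg 2, τ=3/2; S=5+-113/114·τ+-89/76·τ²+89/684·τ³=801/608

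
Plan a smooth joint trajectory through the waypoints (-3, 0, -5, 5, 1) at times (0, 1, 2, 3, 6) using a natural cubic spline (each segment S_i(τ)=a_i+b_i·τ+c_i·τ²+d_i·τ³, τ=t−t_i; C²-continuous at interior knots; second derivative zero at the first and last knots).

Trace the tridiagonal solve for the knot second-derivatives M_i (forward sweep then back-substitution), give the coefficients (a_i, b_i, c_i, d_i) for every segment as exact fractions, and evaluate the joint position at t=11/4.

  seg 0: a=-3 b=1091/174 c=0 d=-569/174
  seg 1: a=0 b=-308/87 c=-569/58 d=1453/174
  seg 2: a=-5 b=329/174 c=442/29 d=-1241/174
  seg 3: a=5 b=955/87 c=-357/58 d=119/174
S(11/4) = 7359/3712

Δ: Δ0=3, Δ1=-5, Δ2=10, Δ3=-4/3
row 1: diag=4, rhs=-48; c'=1/4, d'=-12
row 2: denom=4−1·1/4=15/4; d'=(90−1·-12)/(15/4)=136/5
row 3: denom=8−1·4/15=116/15; d'=(-68−1·136/5)/(116/15)=-357/29
back: M3=-357/29
back: M2=136/5−4/15·-357/29=884/29
back: M1=-12−1/4·884/29=-569/29
M: M0=0, M1=-569/29, M2=884/29, M3=-357/29, M4=0
seg 0: a=-3, c=M0/2=0, d=(M1−M0)/(6·1)=-569/174, b=Δ0−h0·(2M0+M1)/6=1091/174
seg 1: a=0, c=M1/2=-569/58, d=(M2−M1)/(6·1)=1453/174, b=Δ1−h1·(2M1+M2)/6=-308/87
seg 2: a=-5, c=M2/2=442/29, d=(M3−M2)/(6·1)=-1241/174, b=Δ2−h2·(2M2+M3)/6=329/174
seg 3: a=5, c=M3/2=-357/58, d=(M4−M3)/(6·3)=119/174, b=Δ3−h3·(2M3+M4)/6=955/87
t_q=11/4 → seg 2, τ=3/4; S=-5+329/174·τ+442/29·τ²+-1241/174·τ³=7359/3712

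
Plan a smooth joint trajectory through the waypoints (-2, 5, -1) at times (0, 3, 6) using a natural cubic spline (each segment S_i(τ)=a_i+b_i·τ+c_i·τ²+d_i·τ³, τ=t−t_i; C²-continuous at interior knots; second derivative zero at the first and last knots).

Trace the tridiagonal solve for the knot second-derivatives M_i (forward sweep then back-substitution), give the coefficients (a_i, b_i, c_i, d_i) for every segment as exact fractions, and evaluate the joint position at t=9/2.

  seg 0: a=-2 b=41/12 c=0 d=-13/108
  seg 1: a=5 b=1/6 c=-13/12 d=13/108
S(9/2) = 103/32

Δ: Δ0=7/3, Δ1=-2
row 1: diag=12, rhs=-26; c'=1/4, d'=-13/6
back: M1=-13/6
M: M0=0, M1=-13/6, M2=0
seg 0: a=-2, c=M0/2=0, d=(M1−M0)/(6·3)=-13/108, b=Δ0−h0·(2M0+M1)/6=41/12
seg 1: a=5, c=M1/2=-13/12, d=(M2−M1)/(6·3)=13/108, b=Δ1−h1·(2M1+M2)/6=1/6
t_q=9/2 → seg 1, τ=3/2; S=5+1/6·τ+-13/12·τ²+13/108·τ³=103/32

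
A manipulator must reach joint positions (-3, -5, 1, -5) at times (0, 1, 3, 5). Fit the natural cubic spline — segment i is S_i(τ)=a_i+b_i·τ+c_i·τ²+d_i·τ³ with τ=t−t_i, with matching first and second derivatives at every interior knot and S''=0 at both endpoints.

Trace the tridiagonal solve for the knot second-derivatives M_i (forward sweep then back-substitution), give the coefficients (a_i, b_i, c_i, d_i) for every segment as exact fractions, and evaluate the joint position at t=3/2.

  seg 0: a=-3 b=-35/11 c=0 d=13/11
  seg 1: a=-5 b=4/11 c=39/11 d=-49/44
  seg 2: a=1 b=13/11 c=-69/22 d=23/44
S(3/2) = -1433/352

Δ: Δ0=-2, Δ1=3, Δ2=-3
row 1: diag=6, rhs=30; c'=1/3, d'=5
row 2: denom=8−2·1/3=22/3; d'=(-36−2·5)/(22/3)=-69/11
back: M2=-69/11
back: M1=5−1/3·-69/11=78/11
M: M0=0, M1=78/11, M2=-69/11, M3=0
seg 0: a=-3, c=M0/2=0, d=(M1−M0)/(6·1)=13/11, b=Δ0−h0·(2M0+M1)/6=-35/11
seg 1: a=-5, c=M1/2=39/11, d=(M2−M1)/(6·2)=-49/44, b=Δ1−h1·(2M1+M2)/6=4/11
seg 2: a=1, c=M2/2=-69/22, d=(M3−M2)/(6·2)=23/44, b=Δ2−h2·(2M2+M3)/6=13/11
t_q=3/2 → seg 1, τ=1/2; S=-5+4/11·τ+39/11·τ²+-49/44·τ³=-1433/352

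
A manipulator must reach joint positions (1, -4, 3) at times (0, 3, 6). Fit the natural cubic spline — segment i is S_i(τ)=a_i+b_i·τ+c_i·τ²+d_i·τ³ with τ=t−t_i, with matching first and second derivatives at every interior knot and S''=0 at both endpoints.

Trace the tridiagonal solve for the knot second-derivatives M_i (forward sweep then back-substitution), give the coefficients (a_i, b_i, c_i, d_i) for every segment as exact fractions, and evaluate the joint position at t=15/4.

Δ: Δ0=-5/3, Δ1=7/3
row 1: diag=12, rhs=24; c'=1/4, d'=2
back: M1=2
M: M0=0, M1=2, M2=0
seg 0: a=1, c=M0/2=0, d=(M1−M0)/(6·3)=1/9, b=Δ0−h0·(2M0+M1)/6=-8/3
seg 1: a=-4, c=M1/2=1, d=(M2−M1)/(6·3)=-1/9, b=Δ1−h1·(2M1+M2)/6=1/3
t_q=15/4 → seg 1, τ=3/4; S=-4+1/3·τ+1·τ²+-1/9·τ³=-207/64

  seg 0: a=1 b=-8/3 c=0 d=1/9
  seg 1: a=-4 b=1/3 c=1 d=-1/9
S(15/4) = -207/64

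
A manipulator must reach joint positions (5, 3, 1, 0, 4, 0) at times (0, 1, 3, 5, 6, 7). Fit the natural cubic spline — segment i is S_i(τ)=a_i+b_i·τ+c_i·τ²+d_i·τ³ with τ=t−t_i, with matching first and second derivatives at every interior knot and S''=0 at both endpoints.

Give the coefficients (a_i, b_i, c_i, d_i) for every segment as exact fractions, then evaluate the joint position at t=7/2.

Δ: Δ0=-2, Δ1=-1, Δ2=-1/2, Δ3=4, Δ4=-4
row 1: diag=6, rhs=6; c'=1/3, d'=1
row 2: denom=8−2·1/3=22/3; d'=(3−2·1)/(22/3)=3/22
row 3: denom=6−2·3/11=60/11; d'=(27−2·3/22)/(60/11)=49/10
row 4: denom=4−1·11/60=229/60; d'=(-48−1·49/10)/(229/60)=-3174/229
back: M4=-3174/229
back: M3=49/10−11/60·-3174/229=1704/229
back: M2=3/22−3/11·1704/229=-867/458
back: M1=1−1/3·-867/458=747/458
M: M0=0, M1=747/458, M2=-867/458, M3=1704/229, M4=-3174/229, M5=0
seg 0: a=5, c=M0/2=0, d=(M1−M0)/(6·1)=249/916, b=Δ0−h0·(2M0+M1)/6=-2081/916
seg 1: a=3, c=M1/2=747/916, d=(M2−M1)/(6·2)=-269/916, b=Δ1−h1·(2M1+M2)/6=-667/458
seg 2: a=1, c=M2/2=-867/916, d=(M3−M2)/(6·2)=1425/1832, b=Δ2−h2·(2M2+M3)/6=-787/458
seg 3: a=0, c=M3/2=852/229, d=(M4−M3)/(6·1)=-813/229, b=Δ3−h3·(2M3+M4)/6=877/229
seg 4: a=4, c=M4/2=-1587/229, d=(M5−M4)/(6·1)=529/229, b=Δ4−h4·(2M4+M5)/6=142/229
t_q=7/2 → seg 2, τ=1/2; S=1+-787/458·τ+-867/916·τ²+1425/1832·τ³=21/14656

  seg 0: a=5 b=-2081/916 c=0 d=249/916
  seg 1: a=3 b=-667/458 c=747/916 d=-269/916
  seg 2: a=1 b=-787/458 c=-867/916 d=1425/1832
  seg 3: a=0 b=877/229 c=852/229 d=-813/229
  seg 4: a=4 b=142/229 c=-1587/229 d=529/229
S(7/2) = 21/14656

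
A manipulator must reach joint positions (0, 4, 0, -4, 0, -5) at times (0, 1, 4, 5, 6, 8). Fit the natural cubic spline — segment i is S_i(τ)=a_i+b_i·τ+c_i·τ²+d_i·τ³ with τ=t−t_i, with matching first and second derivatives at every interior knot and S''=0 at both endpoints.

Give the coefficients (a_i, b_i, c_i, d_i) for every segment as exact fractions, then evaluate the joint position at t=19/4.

Δ: Δ0=4, Δ1=-4/3, Δ2=-4, Δ3=4, Δ4=-5/2
row 1: diag=8, rhs=-32; c'=3/8, d'=-4
row 2: denom=8−3·3/8=55/8; d'=(-16−3·-4)/(55/8)=-32/55
row 3: denom=4−1·8/55=212/55; d'=(48−1·-32/55)/(212/55)=668/53
row 4: denom=6−1·55/212=1217/212; d'=(-39−1·668/53)/(1217/212)=-10940/1217
back: M4=-10940/1217
back: M3=668/53−55/212·-10940/1217=18177/1217
back: M2=-32/55−8/55·18177/1217=-3352/1217
back: M1=-4−3/8·-3352/1217=-3611/1217
M: M0=0, M1=-3611/1217, M2=-3352/1217, M3=18177/1217, M4=-10940/1217, M5=0
seg 0: a=0, c=M0/2=0, d=(M1−M0)/(6·1)=-3611/7302, b=Δ0−h0·(2M0+M1)/6=32819/7302
seg 1: a=4, c=M1/2=-3611/2434, d=(M2−M1)/(6·3)=259/21906, b=Δ1−h1·(2M1+M2)/6=10993/3651
seg 2: a=0, c=M2/2=-1676/1217, d=(M3−M2)/(6·1)=21529/7302, b=Δ2−h2·(2M2+M3)/6=-40681/7302
seg 3: a=-4, c=M3/2=18177/2434, d=(M4−M3)/(6·1)=-29117/7302, b=Δ3−h3·(2M3+M4)/6=1897/3651
seg 4: a=0, c=M4/2=-5470/1217, d=(M5−M4)/(6·2)=2735/3651, b=Δ4−h4·(2M4+M5)/6=25505/7302
t_q=19/4 → seg 2, τ=3/4; S=0+-40681/7302·τ+-1676/1217·τ²+21529/7302·τ³=-577807/155776

  seg 0: a=0 b=32819/7302 c=0 d=-3611/7302
  seg 1: a=4 b=10993/3651 c=-3611/2434 d=259/21906
  seg 2: a=0 b=-40681/7302 c=-1676/1217 d=21529/7302
  seg 3: a=-4 b=1897/3651 c=18177/2434 d=-29117/7302
  seg 4: a=0 b=25505/7302 c=-5470/1217 d=2735/3651
S(19/4) = -577807/155776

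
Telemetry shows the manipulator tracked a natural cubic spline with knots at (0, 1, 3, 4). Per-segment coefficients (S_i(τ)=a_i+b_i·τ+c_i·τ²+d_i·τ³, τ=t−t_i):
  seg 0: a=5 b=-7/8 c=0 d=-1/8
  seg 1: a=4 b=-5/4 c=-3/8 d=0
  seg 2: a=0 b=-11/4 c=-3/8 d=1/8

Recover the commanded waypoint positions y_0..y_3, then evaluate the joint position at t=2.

y_0=5 y_1=4 y_2=0 y_3=-3
S(2) = 19/8

y_0 = S_0(0) = a_0 = 5
y_1 = S_1(0) = a_1 = 4
y_2 = S_2(0) = a_2 = 0
y_3 = S_2(1) = -3
t_q=2 is in segment 1 (τ=1); S_1(τ)=19/8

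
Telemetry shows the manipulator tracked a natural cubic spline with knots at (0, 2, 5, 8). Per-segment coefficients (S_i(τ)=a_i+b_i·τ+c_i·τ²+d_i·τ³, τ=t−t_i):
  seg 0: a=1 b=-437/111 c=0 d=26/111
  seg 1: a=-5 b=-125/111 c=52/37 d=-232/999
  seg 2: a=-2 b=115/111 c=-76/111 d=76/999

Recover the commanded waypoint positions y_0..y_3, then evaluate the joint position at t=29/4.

y_0=1 y_1=-5 y_2=-2 y_3=-3
S(29/4) = -1343/592

y_0 = S_0(0) = a_0 = 1
y_1 = S_1(0) = a_1 = -5
y_2 = S_2(0) = a_2 = -2
y_3 = S_2(3) = -3
t_q=29/4 is in segment 2 (τ=9/4); S_2(τ)=-1343/592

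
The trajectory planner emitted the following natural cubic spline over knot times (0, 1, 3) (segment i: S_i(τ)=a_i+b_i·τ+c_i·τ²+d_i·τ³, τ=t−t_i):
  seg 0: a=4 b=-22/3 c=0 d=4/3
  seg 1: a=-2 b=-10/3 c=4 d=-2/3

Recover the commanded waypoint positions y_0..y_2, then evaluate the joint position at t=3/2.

y_0 = S_0(0) = a_0 = 4
y_1 = S_1(0) = a_1 = -2
y_2 = S_1(2) = 2
t_q=3/2 is in segment 1 (τ=1/2); S_1(τ)=-11/4

y_0=4 y_1=-2 y_2=2
S(3/2) = -11/4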